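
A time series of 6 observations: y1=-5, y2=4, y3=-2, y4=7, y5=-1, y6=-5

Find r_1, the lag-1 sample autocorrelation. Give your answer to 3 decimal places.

Mean ȳ = (-5 + 4 − 2 + 7 − 1 − 5)/6 = -0.3333
Deviations from mean: -4.6667, 4.3333, -1.6667, 7.3333, -0.6667, -4.6667
Numerator Σ_{t=1}^{5}(y_t−ȳ)(y_{t+1}−ȳ) = -41.4444
Denominator Σ(y_t−ȳ)² = 119.3333
r_1 = -41.4444 / 119.3333 = -0.347

-0.347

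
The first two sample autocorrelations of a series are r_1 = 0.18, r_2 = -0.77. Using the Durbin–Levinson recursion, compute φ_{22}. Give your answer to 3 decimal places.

-0.829

φ_{22} = (r_2 − r_1²) / (1 − r_1²)
r_1² = (0.18)² = 0.0324
Numerator = -0.77 − 0.0324 = -0.8024; denominator = 1 − 0.0324 = 0.9676
φ_{22} = -0.8024 / 0.9676 = -0.829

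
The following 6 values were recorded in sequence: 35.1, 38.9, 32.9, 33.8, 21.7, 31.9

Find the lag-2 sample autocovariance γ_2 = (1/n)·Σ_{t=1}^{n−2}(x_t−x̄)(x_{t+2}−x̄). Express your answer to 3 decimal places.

Mean x̄ = (35.1 + 38.9 + 32.9 + 33.8 + 21.7 + 31.9)/6 = 32.3833
Deviations: 2.7167, 6.5167, 0.5167, 1.4167, -10.6833, -0.4833
Σ_{t=1}^{4}(x_t−x̄)(x_{t+2}−x̄) = 4.4311
γ_2 = 4.4311 / 6 = 0.739

0.739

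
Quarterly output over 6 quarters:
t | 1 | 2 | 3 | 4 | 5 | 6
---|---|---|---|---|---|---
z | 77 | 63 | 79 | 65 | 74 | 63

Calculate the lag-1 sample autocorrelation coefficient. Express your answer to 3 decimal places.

Mean z̄ = (77 + 63 + 79 + 65 + 74 + 63)/6 = 70.1667
Numerator Σ_{t=1}^{5}(z_t−z̄)(z_{t+1}−z̄) = -205.1944
Denominator Σ(z_t−z̄)² = 268.8333
r_1 = -205.1944 / 268.8333 = -0.763

-0.763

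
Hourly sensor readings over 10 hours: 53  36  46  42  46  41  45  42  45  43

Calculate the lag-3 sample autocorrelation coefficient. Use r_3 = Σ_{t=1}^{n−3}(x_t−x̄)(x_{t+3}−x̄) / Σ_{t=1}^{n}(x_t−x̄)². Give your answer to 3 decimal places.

-0.291

Mean x̄ = (53 + 36 + 46 + 42 + 46 + 41 + 45 + 42 + 45 + 43)/10 = 43.9000
Σ(x_t−x̄)(x_{t+3}−x̄) = (-17.2900) + (-16.5900) + (-6.0900) + (-2.0900) + (-3.9900) + (-3.1900) + (-0.9900) = -50.2300
Denominator Σ(x_t−x̄)² = 172.9000
r_3 = -50.2300 / 172.9000 = -0.291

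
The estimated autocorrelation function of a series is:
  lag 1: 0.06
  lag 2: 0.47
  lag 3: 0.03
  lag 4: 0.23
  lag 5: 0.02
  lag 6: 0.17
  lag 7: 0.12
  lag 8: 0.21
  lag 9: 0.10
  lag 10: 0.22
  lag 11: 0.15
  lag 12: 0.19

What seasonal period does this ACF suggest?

The largest autocorrelation is r_2 = 0.47, with weaker echoes at lags 4 (0.23), 6 (0.17), 8 (0.21), 10 (0.22) and 12 (0.19); the remaining lags stay at or below 0.15.
The dominant spike at lag 2 indicates a seasonal period of 2.

2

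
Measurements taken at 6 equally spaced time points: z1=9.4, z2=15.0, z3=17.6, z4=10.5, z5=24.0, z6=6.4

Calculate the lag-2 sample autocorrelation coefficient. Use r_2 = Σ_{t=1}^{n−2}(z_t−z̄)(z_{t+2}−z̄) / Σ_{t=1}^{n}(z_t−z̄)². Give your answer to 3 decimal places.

Mean z̄ = (9.4 + 15.0 + 17.6 + 10.5 + 24.0 + 6.4)/6 = 13.8167
Deviations from mean: -4.4167, 1.1833, 3.7833, -3.3167, 10.1833, -7.4167
Numerator Σ_{t=1}^{4}(z_t−z̄)(z_{t+2}−z̄) = 42.4911
Denominator Σ(z_t−z̄)² = 204.9283
r_2 = 42.4911 / 204.9283 = 0.207

0.207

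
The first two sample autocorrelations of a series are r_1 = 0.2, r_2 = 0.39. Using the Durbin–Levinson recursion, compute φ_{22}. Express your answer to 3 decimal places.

0.365

φ_{22} = (r_2 − r_1²) / (1 − r_1²)
r_1² = (0.2)² = 0.04
Numerator = 0.39 − 0.0400 = 0.3500; denominator = 1 − 0.0400 = 0.9600
φ_{22} = 0.3500 / 0.9600 = 0.365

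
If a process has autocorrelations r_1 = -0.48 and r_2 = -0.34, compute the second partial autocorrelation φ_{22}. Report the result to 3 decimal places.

-0.741

φ_{22} = (r_2 − r_1²) / (1 − r_1²)
r_1² = (-0.48)² = 0.2304
Numerator = -0.34 − 0.2304 = -0.5704; denominator = 1 − 0.2304 = 0.7696
φ_{22} = -0.5704 / 0.7696 = -0.741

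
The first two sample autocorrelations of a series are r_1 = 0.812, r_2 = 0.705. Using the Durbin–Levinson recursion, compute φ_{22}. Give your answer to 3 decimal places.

0.134

φ_{22} = (r_2 − r_1²) / (1 − r_1²)
r_1² = (0.812)² = 0.659344
Numerator = 0.705 − 0.6593 = 0.0457; denominator = 1 − 0.6593 = 0.3407
φ_{22} = 0.0457 / 0.3407 = 0.134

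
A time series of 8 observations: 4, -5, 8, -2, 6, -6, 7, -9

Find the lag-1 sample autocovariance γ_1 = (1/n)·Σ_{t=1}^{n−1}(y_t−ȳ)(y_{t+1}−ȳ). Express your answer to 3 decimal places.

Mean ȳ = (4 − 5 + 8 − 2 + 6 − 6 + 7 − 9)/8 = 0.3750
Deviations: 3.6250, -5.3750, 7.6250, -2.3750, 5.6250, -6.3750, 6.6250, -9.3750
Σ_{t=1}^{7}(y_t−ȳ)(y_{t+1}−ȳ) = -232.1406
γ_1 = -232.1406 / 8 = -29.018

-29.018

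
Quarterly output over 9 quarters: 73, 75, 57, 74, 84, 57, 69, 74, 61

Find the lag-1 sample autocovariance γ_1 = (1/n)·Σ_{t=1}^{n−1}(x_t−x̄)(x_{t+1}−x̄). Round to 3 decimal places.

Mean x̄ = (73 + 75 + 57 + 74 + 84 + 57 + 69 + 74 + 61)/9 = 69.3333
Σ_{t=1}^{8}(x_t−x̄)(x_{t+1}−x̄) = -255.4444
γ_1 = -255.4444 / 9 = -28.383

-28.383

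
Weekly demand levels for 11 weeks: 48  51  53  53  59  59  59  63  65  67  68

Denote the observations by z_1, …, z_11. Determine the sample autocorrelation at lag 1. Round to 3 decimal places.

Mean z̄ = (48 + 51 + 53 + 53 + 59 + 59 + 59 + 63 + 65 + 67 + 68)/11 = 58.6364
Numerator Σ_{t=1}^{10}(z_t−z̄)(z_{t+1}−z̄) = 315.1405
Denominator Σ(z_t−z̄)² = 452.5455
r_1 = 315.1405 / 452.5455 = 0.696

0.696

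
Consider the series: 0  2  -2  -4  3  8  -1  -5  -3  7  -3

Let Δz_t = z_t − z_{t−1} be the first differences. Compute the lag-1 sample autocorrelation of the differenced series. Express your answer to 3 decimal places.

-0.187

First differences Δz: 2, -4, -2, 7, 5, -9, -4, 2, 10, -10
Mean of differences = -0.3000
Numerator Σ(Δz_t−Δz̄)(Δz_{t+1}−Δz̄) = -74.5900
Denominator Σ(Δz_t−Δz̄)² = 398.1000
r_1(Δz) = -74.5900 / 398.1000 = -0.187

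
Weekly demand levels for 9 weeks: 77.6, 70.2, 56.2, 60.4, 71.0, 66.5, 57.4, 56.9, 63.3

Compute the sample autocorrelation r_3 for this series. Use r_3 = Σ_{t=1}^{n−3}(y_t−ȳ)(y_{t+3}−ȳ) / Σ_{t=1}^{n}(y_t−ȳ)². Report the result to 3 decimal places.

-0.125

Mean ȳ = (77.6 + 70.2 + 56.2 + 60.4 + 71.0 + 66.5 + 57.4 + 56.9 + 63.3)/9 = 64.3889
Numerator Σ_{t=1}^{6}(y_t−ȳ)(y_{t+3}−ȳ) = -55.4981
Denominator Σ(y_t−ȳ)² = 445.5489
r_3 = -55.4981 / 445.5489 = -0.125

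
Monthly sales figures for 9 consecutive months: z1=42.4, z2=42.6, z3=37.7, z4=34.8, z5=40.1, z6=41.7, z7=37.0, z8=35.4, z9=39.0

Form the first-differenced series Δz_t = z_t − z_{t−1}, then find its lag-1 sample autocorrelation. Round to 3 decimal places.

-0.027

First differences Δz: 0.2, -4.9, -2.9, 5.3, 1.6, -4.7, -1.6, 3.6
Mean of differences = -0.4250
Numerator Σ(Δz_t−Δz̄)(Δz_{t+1}−Δz̄) = -2.6606
Denominator Σ(Δz_t−Δz̄)² = 99.2750
r_1(Δz) = -2.6606 / 99.2750 = -0.027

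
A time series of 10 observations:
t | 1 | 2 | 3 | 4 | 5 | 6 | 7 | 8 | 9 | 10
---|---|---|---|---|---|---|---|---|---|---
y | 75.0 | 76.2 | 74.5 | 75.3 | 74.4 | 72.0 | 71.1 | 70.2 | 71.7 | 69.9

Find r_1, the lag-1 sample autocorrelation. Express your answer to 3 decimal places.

0.660

Mean ȳ = (75.0 + 76.2 + 74.5 + 75.3 + 74.4 + 72.0 + 71.1 + 70.2 + 71.7 + 69.9)/10 = 73.0300
Numerator Σ_{t=1}^{9}(y_t−ȳ)(y_{t+1}−ȳ) = 31.3171
Denominator Σ(y_t−ȳ)² = 47.4810
r_1 = 31.3171 / 47.4810 = 0.660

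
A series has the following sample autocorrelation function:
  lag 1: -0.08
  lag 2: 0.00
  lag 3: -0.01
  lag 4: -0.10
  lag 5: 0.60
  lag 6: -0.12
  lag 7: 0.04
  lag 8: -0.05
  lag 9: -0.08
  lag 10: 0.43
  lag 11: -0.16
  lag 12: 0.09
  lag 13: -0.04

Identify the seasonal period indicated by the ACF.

The largest autocorrelation is r_5 = 0.60, with a weaker echo at lag 10 (0.43); the remaining lags stay at or below 0.09.
The dominant spike at lag 5 indicates a seasonal period of 5.

5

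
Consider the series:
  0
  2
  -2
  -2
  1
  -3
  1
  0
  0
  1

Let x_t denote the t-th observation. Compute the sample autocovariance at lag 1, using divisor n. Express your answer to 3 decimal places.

Mean x̄ = (0 + 2 − 2 − 2 + 1 − 3 + 1 + 0 + 0 + 1)/10 = -0.2000
Σ_{t=1}^{9}(x_t−x̄)(x_{t+1}−x̄) = -8.6400
γ_1 = -8.6400 / 10 = -0.864

-0.864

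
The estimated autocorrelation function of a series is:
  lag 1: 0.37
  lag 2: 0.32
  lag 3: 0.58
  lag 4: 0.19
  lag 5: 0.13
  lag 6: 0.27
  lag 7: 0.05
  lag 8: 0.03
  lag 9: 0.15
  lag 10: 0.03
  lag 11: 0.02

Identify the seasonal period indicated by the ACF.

3

The largest autocorrelation is r_3 = 0.58; the remaining lags stay at or below 0.37. The elevated value at lag 1 (0.37), dropping to 0.32 at lag 2, reflects decaying short-term dependence rather than seasonality.
The dominant spike at lag 3 indicates a seasonal period of 3.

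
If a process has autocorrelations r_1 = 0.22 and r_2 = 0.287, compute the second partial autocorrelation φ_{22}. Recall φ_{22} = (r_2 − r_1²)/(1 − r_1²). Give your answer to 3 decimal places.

0.251

φ_{22} = (r_2 − r_1²) / (1 − r_1²)
r_1² = (0.22)² = 0.0484
Numerator = 0.287 − 0.0484 = 0.2386; denominator = 1 − 0.0484 = 0.9516
φ_{22} = 0.2386 / 0.9516 = 0.251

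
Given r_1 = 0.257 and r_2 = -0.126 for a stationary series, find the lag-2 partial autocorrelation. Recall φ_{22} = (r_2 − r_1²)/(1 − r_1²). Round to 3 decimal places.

-0.206

φ_{22} = (r_2 − r_1²) / (1 − r_1²)
r_1² = (0.257)² = 0.066049
Numerator = -0.126 − 0.0660 = -0.1920; denominator = 1 − 0.0660 = 0.9340
φ_{22} = -0.1920 / 0.9340 = -0.206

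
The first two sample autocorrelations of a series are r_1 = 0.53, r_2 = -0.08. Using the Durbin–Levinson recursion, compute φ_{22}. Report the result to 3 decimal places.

φ_{22} = (r_2 − r_1²) / (1 − r_1²)
r_1² = (0.53)² = 0.2809
Numerator = -0.08 − 0.2809 = -0.3609; denominator = 1 − 0.2809 = 0.7191
φ_{22} = -0.3609 / 0.7191 = -0.502

-0.502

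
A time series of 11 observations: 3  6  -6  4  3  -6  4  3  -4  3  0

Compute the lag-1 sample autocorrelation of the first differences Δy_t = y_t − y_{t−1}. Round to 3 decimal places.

-0.592

First differences Δy: 3, -12, 10, -1, -9, 10, -1, -7, 7, -3
Mean of differences = -0.3000
Numerator Σ(Δy_t−Δȳ)(Δy_{t+1}−Δȳ) = -320.9900
Denominator Σ(Δy_t−Δȳ)² = 542.1000
r_1(Δy) = -320.9900 / 542.1000 = -0.592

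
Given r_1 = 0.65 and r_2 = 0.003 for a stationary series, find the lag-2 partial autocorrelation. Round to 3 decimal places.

φ_{22} = (r_2 − r_1²) / (1 − r_1²)
r_1² = (0.65)² = 0.4225
Numerator = 0.003 − 0.4225 = -0.4195; denominator = 1 − 0.4225 = 0.5775
φ_{22} = -0.4195 / 0.5775 = -0.726

-0.726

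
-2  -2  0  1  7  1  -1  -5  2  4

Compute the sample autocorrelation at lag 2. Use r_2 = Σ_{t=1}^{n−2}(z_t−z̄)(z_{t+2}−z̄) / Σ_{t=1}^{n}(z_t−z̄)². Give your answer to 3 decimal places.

Mean z̄ = (-2 − 2 + 0 + 1 + 7 + 1 − 1 − 5 + 2 + 4)/10 = 0.5000
Numerator Σ_{t=1}^{8}(z_t−z̄)(z_{t+2}−z̄) = -37.0000
Denominator Σ(z_t−z̄)² = 102.5000
r_2 = -37.0000 / 102.5000 = -0.361

-0.361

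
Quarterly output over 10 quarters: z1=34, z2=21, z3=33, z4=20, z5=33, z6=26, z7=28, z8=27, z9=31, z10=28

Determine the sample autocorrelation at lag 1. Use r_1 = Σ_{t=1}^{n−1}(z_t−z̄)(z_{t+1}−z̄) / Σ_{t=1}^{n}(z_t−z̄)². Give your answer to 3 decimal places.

-0.796

Mean z̄ = (34 + 21 + 33 + 20 + 33 + 26 + 28 + 27 + 31 + 28)/10 = 28.1000
Numerator Σ_{t=1}^{9}(z_t−z̄)(z_{t+1}−z̄) = -169.5100
Denominator Σ(z_t−z̄)² = 212.9000
r_1 = -169.5100 / 212.9000 = -0.796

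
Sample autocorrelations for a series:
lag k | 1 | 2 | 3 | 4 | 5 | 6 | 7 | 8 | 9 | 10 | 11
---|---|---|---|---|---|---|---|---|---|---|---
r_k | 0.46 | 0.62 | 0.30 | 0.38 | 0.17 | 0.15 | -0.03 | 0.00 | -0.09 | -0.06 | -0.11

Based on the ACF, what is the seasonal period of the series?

2

The largest autocorrelation is r_2 = 0.62; the remaining lags stay at or below 0.46.
The dominant spike at lag 2 indicates a seasonal period of 2.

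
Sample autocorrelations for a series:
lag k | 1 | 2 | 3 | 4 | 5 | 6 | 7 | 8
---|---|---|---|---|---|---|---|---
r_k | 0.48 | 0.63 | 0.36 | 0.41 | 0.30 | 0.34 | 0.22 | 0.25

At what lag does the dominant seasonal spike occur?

The largest autocorrelation is r_2 = 0.63; the remaining lags stay at or below 0.48.
The dominant spike at lag 2 indicates a seasonal period of 2.

2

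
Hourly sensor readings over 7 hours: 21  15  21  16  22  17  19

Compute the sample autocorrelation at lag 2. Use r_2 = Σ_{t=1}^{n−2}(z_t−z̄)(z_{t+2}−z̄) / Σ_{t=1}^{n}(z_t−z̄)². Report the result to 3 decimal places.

0.625

Mean z̄ = (21 + 15 + 21 + 16 + 22 + 17 + 19)/7 = 18.7143
Deviations from mean: 2.2857, -3.7143, 2.2857, -2.7143, 3.2857, -1.7143, 0.2857
Σ(z_t−z̄)(z_{t+2}−z̄) = (5.2245) + (10.0816) + (7.5102) + (4.6531) + (0.9388) = 28.4082
Denominator Σ(z_t−z̄)² = 45.4286
r_2 = 28.4082 / 45.4286 = 0.625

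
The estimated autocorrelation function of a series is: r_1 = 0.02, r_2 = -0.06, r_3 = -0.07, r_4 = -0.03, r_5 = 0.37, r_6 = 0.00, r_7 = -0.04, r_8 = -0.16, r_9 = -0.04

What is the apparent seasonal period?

The largest autocorrelation is r_5 = 0.37; the remaining lags stay at or below 0.02.
The dominant spike at lag 5 indicates a seasonal period of 5.

5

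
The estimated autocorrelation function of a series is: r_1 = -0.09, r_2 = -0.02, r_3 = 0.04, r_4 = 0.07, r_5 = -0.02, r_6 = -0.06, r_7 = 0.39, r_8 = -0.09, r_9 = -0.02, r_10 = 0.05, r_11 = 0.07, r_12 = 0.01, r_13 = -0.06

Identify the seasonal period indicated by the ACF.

7

The largest autocorrelation is r_7 = 0.39; the remaining lags stay at or below 0.07.
The dominant spike at lag 7 indicates a seasonal period of 7.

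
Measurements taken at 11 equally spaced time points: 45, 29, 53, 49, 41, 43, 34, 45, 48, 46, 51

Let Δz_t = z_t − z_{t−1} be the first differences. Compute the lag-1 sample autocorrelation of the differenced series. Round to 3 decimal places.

First differences Δz: -16, 24, -4, -8, 2, -9, 11, 3, -2, 5
Mean of differences = 0.6000
Numerator Σ(Δz_t−Δz̄)(Δz_{t+1}−Δz̄) = -574.5600
Denominator Σ(Δz_t−Δz̄)² = 1152.4000
r_1(Δz) = -574.5600 / 1152.4000 = -0.499

-0.499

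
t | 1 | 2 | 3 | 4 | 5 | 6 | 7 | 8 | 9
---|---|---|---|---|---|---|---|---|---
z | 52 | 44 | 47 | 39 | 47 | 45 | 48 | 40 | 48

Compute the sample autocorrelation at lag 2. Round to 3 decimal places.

Mean z̄ = (52 + 44 + 47 + 39 + 47 + 45 + 48 + 40 + 48)/9 = 45.5556
Numerator Σ_{t=1}^{7}(z_t−z̄)(z_{t+2}−z̄) = 37.8272
Denominator Σ(z_t−z̄)² = 134.2222
r_2 = 37.8272 / 134.2222 = 0.282

0.282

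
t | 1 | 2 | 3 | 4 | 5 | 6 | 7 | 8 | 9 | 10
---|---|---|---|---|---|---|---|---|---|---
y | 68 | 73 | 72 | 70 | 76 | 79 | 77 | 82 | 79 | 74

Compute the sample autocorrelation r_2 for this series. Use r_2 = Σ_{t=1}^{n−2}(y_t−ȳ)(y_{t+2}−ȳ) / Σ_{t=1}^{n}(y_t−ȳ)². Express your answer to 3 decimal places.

0.224

Mean ȳ = (68 + 73 + 72 + 70 + 76 + 79 + 77 + 82 + 79 + 74)/10 = 75.0000
Numerator Σ_{t=1}^{8}(y_t−ȳ)(y_{t+2}−ȳ) = 39.0000
Denominator Σ(y_t−ȳ)² = 174.0000
r_2 = 39.0000 / 174.0000 = 0.224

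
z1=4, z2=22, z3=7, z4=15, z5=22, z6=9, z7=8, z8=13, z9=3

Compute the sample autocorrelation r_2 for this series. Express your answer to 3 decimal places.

0.010

Mean z̄ = (4 + 22 + 7 + 15 + 22 + 9 + 8 + 13 + 3)/9 = 11.4444
Σ(z_t−z̄)(z_{t+2}−z̄) = (33.0864) + (37.5309) + (-46.9136) + (-8.6914) + (-36.3580) + (-3.8025) + (29.0864) = 3.9383
Denominator Σ(z_t−z̄)² = 402.2222
r_2 = 3.9383 / 402.2222 = 0.010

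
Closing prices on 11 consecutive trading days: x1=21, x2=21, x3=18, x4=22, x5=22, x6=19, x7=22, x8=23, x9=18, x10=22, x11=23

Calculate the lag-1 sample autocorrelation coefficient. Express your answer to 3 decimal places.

Mean x̄ = (21 + 21 + 18 + 22 + 22 + 19 + 22 + 23 + 18 + 22 + 23)/11 = 21.0000
Numerator Σ_{t=1}^{10}(x_t−x̄)(x_{t+1}−x̄) = -11.0000
Denominator Σ(x_t−x̄)² = 34.0000
r_1 = -11.0000 / 34.0000 = -0.324

-0.324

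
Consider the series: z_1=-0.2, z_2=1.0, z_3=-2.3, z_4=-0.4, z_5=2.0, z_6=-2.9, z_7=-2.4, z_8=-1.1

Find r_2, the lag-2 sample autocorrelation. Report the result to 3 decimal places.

Mean z̄ = (-0.2 + 1.0 − 2.3 − 0.4 + 2.0 − 2.9 − 2.4 − 1.1)/8 = -0.7875
Σ(z_t−z̄)(z_{t+2}−z̄) = (-0.8886) + (0.6927) + (-4.2161) + (-0.8186) + (-4.4948) + (0.6602) = -9.0653
Denominator Σ(z_t−z̄)² = 20.9088
r_2 = -9.0653 / 20.9088 = -0.434

-0.434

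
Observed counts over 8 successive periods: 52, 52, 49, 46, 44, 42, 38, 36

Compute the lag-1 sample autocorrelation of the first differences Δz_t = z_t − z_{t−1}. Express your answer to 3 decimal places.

-0.236

First differences Δz: 0, -3, -3, -2, -2, -4, -2
Mean of differences = -2.2857
Numerator Σ(Δz_t−Δz̄)(Δz_{t+1}−Δz̄) = -2.2245
Denominator Σ(Δz_t−Δz̄)² = 9.4286
r_1(Δz) = -2.2245 / 9.4286 = -0.236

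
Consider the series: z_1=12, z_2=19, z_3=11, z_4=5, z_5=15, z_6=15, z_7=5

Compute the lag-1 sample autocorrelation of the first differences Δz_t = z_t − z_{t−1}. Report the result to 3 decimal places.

-0.217

First differences Δz: 7, -8, -6, 10, 0, -10
Mean of differences = -1.1667
Numerator Σ(Δz_t−Δz̄)(Δz_{t+1}−Δz̄) = -74.0278
Denominator Σ(Δz_t−Δz̄)² = 340.8333
r_1(Δz) = -74.0278 / 340.8333 = -0.217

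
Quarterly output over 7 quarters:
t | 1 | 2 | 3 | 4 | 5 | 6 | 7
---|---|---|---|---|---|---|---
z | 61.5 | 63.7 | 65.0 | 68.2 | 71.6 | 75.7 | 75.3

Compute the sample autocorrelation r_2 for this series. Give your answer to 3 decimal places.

Mean z̄ = (61.5 + 63.7 + 65.0 + 68.2 + 71.6 + 75.7 + 75.3)/7 = 68.7143
Deviations from mean: -7.2143, -5.0143, -3.7143, -0.5143, 2.8857, 6.9857, 6.5857
Σ(z_t−z̄)(z_{t+2}−z̄) = (26.7959) + (2.5788) + (-10.7184) + (-3.5927) + (19.0045) = 34.0682
Denominator Σ(z_t−z̄)² = 191.7486
r_2 = 34.0682 / 191.7486 = 0.178

0.178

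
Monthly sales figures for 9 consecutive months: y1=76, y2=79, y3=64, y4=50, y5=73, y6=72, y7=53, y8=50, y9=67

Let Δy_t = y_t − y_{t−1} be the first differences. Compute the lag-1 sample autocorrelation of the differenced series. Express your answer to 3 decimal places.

First differences Δy: 3, -15, -14, 23, -1, -19, -3, 17
Mean of differences = -1.1250
Numerator Σ(Δy_t−Δȳ)(Δy_{t+1}−Δȳ) = -188.8906
Denominator Σ(Δy_t−Δȳ)² = 1608.8750
r_1(Δy) = -188.8906 / 1608.8750 = -0.117

-0.117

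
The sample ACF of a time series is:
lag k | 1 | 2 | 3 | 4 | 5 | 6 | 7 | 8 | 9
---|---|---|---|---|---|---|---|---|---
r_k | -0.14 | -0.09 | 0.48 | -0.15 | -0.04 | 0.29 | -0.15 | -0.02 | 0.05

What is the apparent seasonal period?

The largest autocorrelation is r_3 = 0.48, with a weaker echo at lag 6 (0.29); the remaining lags stay at or below 0.05.
The dominant spike at lag 3 indicates a seasonal period of 3.

3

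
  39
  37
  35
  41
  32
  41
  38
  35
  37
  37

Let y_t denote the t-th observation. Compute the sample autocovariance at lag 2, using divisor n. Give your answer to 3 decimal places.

0.892

Mean ȳ = (39 + 37 + 35 + 41 + 32 + 41 + 38 + 35 + 37 + 37)/10 = 37.2000
Σ_{t=1}^{8}(y_t−ȳ)(y_{t+2}−ȳ) = 8.9200
γ_2 = 8.9200 / 10 = 0.892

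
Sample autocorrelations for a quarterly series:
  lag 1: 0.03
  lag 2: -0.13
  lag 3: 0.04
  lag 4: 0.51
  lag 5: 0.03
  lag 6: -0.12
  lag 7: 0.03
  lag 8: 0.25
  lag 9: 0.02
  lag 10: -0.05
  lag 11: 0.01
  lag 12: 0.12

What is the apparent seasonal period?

4

The largest autocorrelation is r_4 = 0.51, with a weaker echo at lag 8 (0.25); the remaining lags stay at or below 0.12.
The dominant spike at lag 4 indicates a seasonal period of 4.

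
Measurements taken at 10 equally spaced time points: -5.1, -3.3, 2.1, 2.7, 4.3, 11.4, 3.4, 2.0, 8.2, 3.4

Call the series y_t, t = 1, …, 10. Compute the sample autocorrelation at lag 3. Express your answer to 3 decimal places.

Mean ȳ = (-5.1 − 3.3 + 2.1 + 2.7 + 4.3 + 11.4 + 3.4 + 2.0 + 8.2 + 3.4)/10 = 2.9100
Σ(y_t−ȳ)(y_{t+3}−ȳ) = (1.6821) + (-8.6319) + (-6.8769) + (-0.1029) + (-1.2649) + (44.9121) + (0.2401) = 29.9577
Denominator Σ(y_t−ȳ)² = 206.7290
r_3 = 29.9577 / 206.7290 = 0.145

0.145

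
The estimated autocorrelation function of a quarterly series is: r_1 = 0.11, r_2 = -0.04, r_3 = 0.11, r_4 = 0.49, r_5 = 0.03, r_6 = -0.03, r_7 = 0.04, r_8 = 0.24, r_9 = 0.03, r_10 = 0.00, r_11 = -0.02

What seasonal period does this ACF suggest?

The largest autocorrelation is r_4 = 0.49, with a weaker echo at lag 8 (0.24); the remaining lags stay at or below 0.11.
The dominant spike at lag 4 indicates a seasonal period of 4.

4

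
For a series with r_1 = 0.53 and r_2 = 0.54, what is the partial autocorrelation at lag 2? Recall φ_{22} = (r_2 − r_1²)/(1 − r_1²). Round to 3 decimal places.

0.360

φ_{22} = (r_2 − r_1²) / (1 − r_1²)
r_1² = (0.53)² = 0.2809
Numerator = 0.54 − 0.2809 = 0.2591; denominator = 1 − 0.2809 = 0.7191
φ_{22} = 0.2591 / 0.7191 = 0.360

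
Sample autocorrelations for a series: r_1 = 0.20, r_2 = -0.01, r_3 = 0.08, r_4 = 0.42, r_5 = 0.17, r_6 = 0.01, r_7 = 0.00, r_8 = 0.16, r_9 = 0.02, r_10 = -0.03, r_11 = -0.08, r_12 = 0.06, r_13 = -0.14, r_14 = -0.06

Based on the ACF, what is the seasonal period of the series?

The largest autocorrelation is r_4 = 0.42; the remaining lags stay at or below 0.20.
The dominant spike at lag 4 indicates a seasonal period of 4.

4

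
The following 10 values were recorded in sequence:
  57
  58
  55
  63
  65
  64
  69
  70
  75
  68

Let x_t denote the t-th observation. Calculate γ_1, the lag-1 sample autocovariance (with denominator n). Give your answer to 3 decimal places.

Mean x̄ = (57 + 58 + 55 + 63 + 65 + 64 + 69 + 70 + 75 + 68)/10 = 64.4000
Σ_{t=1}^{9}(x_t−x̄)(x_{t+1}−x̄) = 241.0400
γ_1 = 241.0400 / 10 = 24.104

24.104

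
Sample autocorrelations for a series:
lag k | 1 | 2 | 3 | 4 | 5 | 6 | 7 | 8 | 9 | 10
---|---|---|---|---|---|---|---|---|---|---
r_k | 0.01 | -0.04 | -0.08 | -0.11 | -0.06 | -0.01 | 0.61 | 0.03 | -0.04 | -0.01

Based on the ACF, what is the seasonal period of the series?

7

The largest autocorrelation is r_7 = 0.61; the remaining lags stay at or below 0.03.
The dominant spike at lag 7 indicates a seasonal period of 7.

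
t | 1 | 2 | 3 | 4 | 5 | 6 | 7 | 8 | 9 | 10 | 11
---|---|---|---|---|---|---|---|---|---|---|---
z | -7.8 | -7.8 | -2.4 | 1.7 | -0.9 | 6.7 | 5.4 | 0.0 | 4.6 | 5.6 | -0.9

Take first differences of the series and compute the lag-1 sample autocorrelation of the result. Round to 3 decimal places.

First differences Δz: 0.0, 5.4, 4.1, -2.6, 7.6, -1.3, -5.4, 4.6, 1.0, -6.5
Mean of differences = 0.6900
Numerator Σ(Δz_t−Δz̄)(Δz_{t+1}−Δz̄) = -47.6021
Denominator Σ(Δz_t−Δz̄)² = 200.9890
r_1(Δz) = -47.6021 / 200.9890 = -0.237

-0.237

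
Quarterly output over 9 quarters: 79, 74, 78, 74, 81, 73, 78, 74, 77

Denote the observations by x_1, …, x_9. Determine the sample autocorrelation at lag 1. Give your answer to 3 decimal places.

-0.823

Mean x̄ = (79 + 74 + 78 + 74 + 81 + 73 + 78 + 74 + 77)/9 = 76.4444
Numerator Σ_{t=1}^{8}(x_t−x̄)(x_{t+1}−x̄) = -51.1975
Denominator Σ(x_t−x̄)² = 62.2222
r_1 = -51.1975 / 62.2222 = -0.823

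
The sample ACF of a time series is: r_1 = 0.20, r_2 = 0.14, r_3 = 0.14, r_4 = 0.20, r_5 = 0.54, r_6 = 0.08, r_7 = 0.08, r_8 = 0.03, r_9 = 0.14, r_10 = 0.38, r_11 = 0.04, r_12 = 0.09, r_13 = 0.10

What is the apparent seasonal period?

The largest autocorrelation is r_5 = 0.54, with a weaker echo at lag 10 (0.38); the remaining lags stay at or below 0.20. The elevated value at lag 1 (0.20), dropping to 0.14 at lag 2, reflects decaying short-term dependence rather than seasonality.
The dominant spike at lag 5 indicates a seasonal period of 5.

5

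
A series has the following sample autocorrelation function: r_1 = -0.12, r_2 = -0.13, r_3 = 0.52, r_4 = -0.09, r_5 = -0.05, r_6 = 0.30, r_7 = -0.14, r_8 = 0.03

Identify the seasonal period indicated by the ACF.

The largest autocorrelation is r_3 = 0.52, with a weaker echo at lag 6 (0.30); the remaining lags stay at or below 0.03.
The dominant spike at lag 3 indicates a seasonal period of 3.

3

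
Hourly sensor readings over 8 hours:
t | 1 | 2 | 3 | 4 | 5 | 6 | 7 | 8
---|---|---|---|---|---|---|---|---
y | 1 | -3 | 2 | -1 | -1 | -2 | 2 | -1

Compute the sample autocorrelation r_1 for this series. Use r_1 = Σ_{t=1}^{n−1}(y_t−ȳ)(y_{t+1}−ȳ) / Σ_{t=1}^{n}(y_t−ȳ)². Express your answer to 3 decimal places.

-0.639

Mean ȳ = (1 − 3 + 2 − 1 − 1 − 2 + 2 − 1)/8 = -0.3750
Deviations from mean: 1.3750, -2.6250, 2.3750, -0.6250, -0.6250, -1.6250, 2.3750, -0.6250
Σ(y_t−ȳ)(y_{t+1}−ȳ) = (-3.6094) + (-6.2344) + (-1.4844) + (0.3906) + (1.0156) + (-3.8594) + (-1.4844) = -15.2656
Denominator Σ(y_t−ȳ)² = 23.8750
r_1 = -15.2656 / 23.8750 = -0.639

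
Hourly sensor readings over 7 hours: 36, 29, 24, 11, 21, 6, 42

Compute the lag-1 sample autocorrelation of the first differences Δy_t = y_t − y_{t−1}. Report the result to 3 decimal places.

-0.376

First differences Δy: -7, -5, -13, 10, -15, 36
Mean of differences = 1.0000
Numerator Σ(Δy_t−Δȳ)(Δy_{t+1}−Δȳ) = -698.0000
Denominator Σ(Δy_t−Δȳ)² = 1858.0000
r_1(Δy) = -698.0000 / 1858.0000 = -0.376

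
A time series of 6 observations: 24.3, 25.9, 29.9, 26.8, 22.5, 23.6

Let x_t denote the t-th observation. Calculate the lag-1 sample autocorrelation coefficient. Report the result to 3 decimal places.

Mean x̄ = (24.3 + 25.9 + 29.9 + 26.8 + 22.5 + 23.6)/6 = 25.5000
Deviations from mean: -1.2000, 0.4000, 4.4000, 1.3000, -3.0000, -1.9000
Σ(x_t−x̄)(x_{t+1}−x̄) = (-0.4800) + (1.7600) + (5.7200) + (-3.9000) + (5.7000) = 8.8000
Denominator Σ(x_t−x̄)² = 35.2600
r_1 = 8.8000 / 35.2600 = 0.250

0.250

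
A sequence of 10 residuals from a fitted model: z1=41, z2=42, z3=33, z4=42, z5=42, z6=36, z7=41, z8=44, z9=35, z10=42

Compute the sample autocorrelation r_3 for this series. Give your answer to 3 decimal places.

Mean z̄ = (41 + 42 + 33 + 42 + 42 + 36 + 41 + 44 + 35 + 42)/10 = 39.8000
Σ(z_t−z̄)(z_{t+3}−z̄) = (2.6400) + (4.8400) + (25.8400) + (2.6400) + (9.2400) + (18.2400) + (2.6400) = 66.0800
Denominator Σ(z_t−z̄)² = 123.6000
r_3 = 66.0800 / 123.6000 = 0.535

0.535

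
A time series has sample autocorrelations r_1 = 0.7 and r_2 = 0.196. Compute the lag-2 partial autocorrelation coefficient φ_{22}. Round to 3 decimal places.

φ_{22} = (r_2 − r_1²) / (1 − r_1²)
r_1² = (0.7)² = 0.49
Numerator = 0.196 − 0.4900 = -0.2940; denominator = 1 − 0.4900 = 0.5100
φ_{22} = -0.2940 / 0.5100 = -0.576

-0.576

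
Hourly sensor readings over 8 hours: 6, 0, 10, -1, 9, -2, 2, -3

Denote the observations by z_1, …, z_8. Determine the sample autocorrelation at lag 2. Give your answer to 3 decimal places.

Mean z̄ = (6 + 0 + 10 − 1 + 9 − 2 + 2 − 3)/8 = 2.6250
Deviations from mean: 3.3750, -2.6250, 7.3750, -3.6250, 6.3750, -4.6250, -0.6250, -5.6250
Numerator Σ_{t=1}^{6}(z_t−z̄)(z_{t+2}−z̄) = 120.2188
Denominator Σ(z_t−z̄)² = 179.8750
r_2 = 120.2188 / 179.8750 = 0.668

0.668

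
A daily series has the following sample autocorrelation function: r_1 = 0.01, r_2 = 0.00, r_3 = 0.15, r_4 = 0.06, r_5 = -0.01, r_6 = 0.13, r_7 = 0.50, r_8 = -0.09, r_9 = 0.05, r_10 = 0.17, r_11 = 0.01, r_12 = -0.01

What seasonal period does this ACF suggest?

The largest autocorrelation is r_7 = 0.50; the remaining lags stay at or below 0.17.
The dominant spike at lag 7 indicates a seasonal period of 7.

7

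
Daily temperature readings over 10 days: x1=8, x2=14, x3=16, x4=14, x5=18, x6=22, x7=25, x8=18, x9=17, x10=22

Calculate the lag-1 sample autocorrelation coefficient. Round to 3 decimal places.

0.371

Mean x̄ = (8 + 14 + 16 + 14 + 18 + 22 + 25 + 18 + 17 + 22)/10 = 17.4000
Numerator Σ_{t=1}^{9}(x_t−x̄)(x_{t+1}−x̄) = 79.6400
Denominator Σ(x_t−x̄)² = 214.4000
r_1 = 79.6400 / 214.4000 = 0.371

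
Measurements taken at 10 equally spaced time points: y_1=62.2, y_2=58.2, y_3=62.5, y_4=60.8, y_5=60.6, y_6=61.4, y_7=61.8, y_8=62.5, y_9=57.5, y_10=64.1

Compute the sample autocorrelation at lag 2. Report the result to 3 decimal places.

Mean ȳ = (62.2 + 58.2 + 62.5 + 60.8 + 60.6 + 61.4 + 61.8 + 62.5 + 57.5 + 64.1)/10 = 61.1600
Numerator Σ_{t=1}^{8}(y_t−ȳ)(y_{t+2}−ȳ) = 3.1828
Denominator Σ(y_t−ȳ)² = 36.3840
r_2 = 3.1828 / 36.3840 = 0.087

0.087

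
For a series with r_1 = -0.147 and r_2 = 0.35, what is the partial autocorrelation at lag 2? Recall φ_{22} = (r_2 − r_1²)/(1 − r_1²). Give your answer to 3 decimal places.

0.336

φ_{22} = (r_2 − r_1²) / (1 − r_1²)
r_1² = (-0.147)² = 0.021609
Numerator = 0.35 − 0.0216 = 0.3284; denominator = 1 − 0.0216 = 0.9784
φ_{22} = 0.3284 / 0.9784 = 0.336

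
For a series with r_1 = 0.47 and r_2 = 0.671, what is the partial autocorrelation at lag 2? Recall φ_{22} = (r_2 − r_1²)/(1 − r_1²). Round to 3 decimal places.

0.578

φ_{22} = (r_2 − r_1²) / (1 − r_1²)
r_1² = (0.47)² = 0.2209
Numerator = 0.671 − 0.2209 = 0.4501; denominator = 1 − 0.2209 = 0.7791
φ_{22} = 0.4501 / 0.7791 = 0.578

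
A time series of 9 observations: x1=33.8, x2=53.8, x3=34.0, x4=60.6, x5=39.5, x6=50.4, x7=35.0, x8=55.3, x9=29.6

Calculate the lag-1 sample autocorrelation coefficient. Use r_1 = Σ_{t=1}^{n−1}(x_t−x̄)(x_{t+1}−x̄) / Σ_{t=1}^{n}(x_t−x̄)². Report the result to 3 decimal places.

-0.743

Mean x̄ = (33.8 + 53.8 + 34.0 + 60.6 + 39.5 + 50.4 + 35.0 + 55.3 + 29.6)/9 = 43.5556
Numerator Σ_{t=1}^{8}(x_t−x̄)(x_{t+1}−x̄) = -780.5220
Denominator Σ(x_t−x̄)² = 1051.1222
r_1 = -780.5220 / 1051.1222 = -0.743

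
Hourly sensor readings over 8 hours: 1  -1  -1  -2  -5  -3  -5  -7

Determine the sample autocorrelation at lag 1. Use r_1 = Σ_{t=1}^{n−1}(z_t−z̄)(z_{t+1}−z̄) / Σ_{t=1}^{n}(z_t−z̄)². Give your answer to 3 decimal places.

Mean z̄ = (1 − 1 − 1 − 2 − 5 − 3 − 5 − 7)/8 = -2.8750
Numerator Σ_{t=1}^{7}(z_t−z̄)(z_{t+1}−z̄) = 19.8594
Denominator Σ(z_t−z̄)² = 48.8750
r_1 = 19.8594 / 48.8750 = 0.406

0.406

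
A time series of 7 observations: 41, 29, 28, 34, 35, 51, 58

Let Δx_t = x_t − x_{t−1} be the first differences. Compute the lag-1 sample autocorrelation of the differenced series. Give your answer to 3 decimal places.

First differences Δx: -12, -1, 6, 1, 16, 7
Mean of differences = 2.8333
Numerator Σ(Δx_t−Δx̄)(Δx_{t+1}−Δx̄) = 69.6389
Denominator Σ(Δx_t−Δx̄)² = 438.8333
r_1(Δx) = 69.6389 / 438.8333 = 0.159

0.159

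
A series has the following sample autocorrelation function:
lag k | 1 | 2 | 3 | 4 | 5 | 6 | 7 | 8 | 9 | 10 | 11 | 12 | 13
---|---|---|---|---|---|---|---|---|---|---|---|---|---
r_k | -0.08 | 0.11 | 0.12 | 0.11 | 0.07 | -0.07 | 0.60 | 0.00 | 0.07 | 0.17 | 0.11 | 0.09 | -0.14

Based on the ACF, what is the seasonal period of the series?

The largest autocorrelation is r_7 = 0.60; the remaining lags stay at or below 0.17.
The dominant spike at lag 7 indicates a seasonal period of 7.

7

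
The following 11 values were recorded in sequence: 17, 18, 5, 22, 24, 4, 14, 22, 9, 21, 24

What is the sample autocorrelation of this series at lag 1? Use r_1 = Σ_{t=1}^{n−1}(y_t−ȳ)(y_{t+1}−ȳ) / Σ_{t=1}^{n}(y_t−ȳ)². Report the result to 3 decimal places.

-0.288

Mean ȳ = (17 + 18 + 5 + 22 + 24 + 4 + 14 + 22 + 9 + 21 + 24)/11 = 16.3636
Numerator Σ_{t=1}^{10}(y_t−ȳ)(y_{t+1}−ȳ) = -157.3140
Denominator Σ(y_t−ȳ)² = 546.5455
r_1 = -157.3140 / 546.5455 = -0.288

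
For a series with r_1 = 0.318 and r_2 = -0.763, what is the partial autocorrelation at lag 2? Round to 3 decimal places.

-0.961

φ_{22} = (r_2 − r_1²) / (1 − r_1²)
r_1² = (0.318)² = 0.101124
Numerator = -0.763 − 0.1011 = -0.8641; denominator = 1 − 0.1011 = 0.8989
φ_{22} = -0.8641 / 0.8989 = -0.961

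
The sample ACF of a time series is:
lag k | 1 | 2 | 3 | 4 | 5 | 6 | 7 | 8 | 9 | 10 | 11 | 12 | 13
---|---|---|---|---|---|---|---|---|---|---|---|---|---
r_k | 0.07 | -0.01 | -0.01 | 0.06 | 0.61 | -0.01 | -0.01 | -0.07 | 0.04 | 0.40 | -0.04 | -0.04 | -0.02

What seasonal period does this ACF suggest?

The largest autocorrelation is r_5 = 0.61, with a weaker echo at lag 10 (0.40); the remaining lags stay at or below 0.07.
The dominant spike at lag 5 indicates a seasonal period of 5.

5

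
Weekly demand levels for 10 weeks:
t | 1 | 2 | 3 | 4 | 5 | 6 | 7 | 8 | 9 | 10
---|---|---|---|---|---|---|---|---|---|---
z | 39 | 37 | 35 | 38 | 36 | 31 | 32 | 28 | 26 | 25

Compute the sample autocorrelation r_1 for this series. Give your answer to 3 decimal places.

0.640

Mean z̄ = (39 + 37 + 35 + 38 + 36 + 31 + 32 + 28 + 26 + 25)/10 = 32.7000
Numerator Σ_{t=1}^{9}(z_t−z̄)(z_{t+1}−z̄) = 148.6100
Denominator Σ(z_t−z̄)² = 232.1000
r_1 = 148.6100 / 232.1000 = 0.640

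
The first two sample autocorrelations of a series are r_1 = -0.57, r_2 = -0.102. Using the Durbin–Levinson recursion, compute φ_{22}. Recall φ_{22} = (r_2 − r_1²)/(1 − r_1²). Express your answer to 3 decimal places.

φ_{22} = (r_2 − r_1²) / (1 − r_1²)
r_1² = (-0.57)² = 0.3249
Numerator = -0.102 − 0.3249 = -0.4269; denominator = 1 − 0.3249 = 0.6751
φ_{22} = -0.4269 / 0.6751 = -0.632

-0.632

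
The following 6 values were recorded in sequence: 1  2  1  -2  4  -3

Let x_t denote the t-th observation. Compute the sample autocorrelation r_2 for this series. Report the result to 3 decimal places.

Mean x̄ = (1 + 2 + 1 − 2 + 4 − 3)/6 = 0.5000
Deviations from mean: 0.5000, 1.5000, 0.5000, -2.5000, 3.5000, -3.5000
Σ(x_t−x̄)(x_{t+2}−x̄) = (0.2500) + (-3.7500) + (1.7500) + (8.7500) = 7.0000
Denominator Σ(x_t−x̄)² = 33.5000
r_2 = 7.0000 / 33.5000 = 0.209

0.209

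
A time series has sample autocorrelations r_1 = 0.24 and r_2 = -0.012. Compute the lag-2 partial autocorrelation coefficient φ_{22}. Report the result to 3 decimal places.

-0.074

φ_{22} = (r_2 − r_1²) / (1 − r_1²)
r_1² = (0.24)² = 0.0576
Numerator = -0.012 − 0.0576 = -0.0696; denominator = 1 − 0.0576 = 0.9424
φ_{22} = -0.0696 / 0.9424 = -0.074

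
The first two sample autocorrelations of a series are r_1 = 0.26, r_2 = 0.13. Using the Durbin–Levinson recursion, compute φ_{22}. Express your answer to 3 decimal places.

0.067

φ_{22} = (r_2 − r_1²) / (1 − r_1²)
r_1² = (0.26)² = 0.0676
Numerator = 0.13 − 0.0676 = 0.0624; denominator = 1 − 0.0676 = 0.9324
φ_{22} = 0.0624 / 0.9324 = 0.067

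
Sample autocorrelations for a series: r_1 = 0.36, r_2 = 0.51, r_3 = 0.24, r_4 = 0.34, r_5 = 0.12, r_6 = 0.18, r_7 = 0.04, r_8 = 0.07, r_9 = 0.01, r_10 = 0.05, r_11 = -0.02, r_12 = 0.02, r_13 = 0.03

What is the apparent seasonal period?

2

The largest autocorrelation is r_2 = 0.51; the remaining lags stay at or below 0.36.
The dominant spike at lag 2 indicates a seasonal period of 2.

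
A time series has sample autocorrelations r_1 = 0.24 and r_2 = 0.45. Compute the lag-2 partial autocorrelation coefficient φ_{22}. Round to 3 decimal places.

0.416

φ_{22} = (r_2 − r_1²) / (1 − r_1²)
r_1² = (0.24)² = 0.0576
Numerator = 0.45 − 0.0576 = 0.3924; denominator = 1 − 0.0576 = 0.9424
φ_{22} = 0.3924 / 0.9424 = 0.416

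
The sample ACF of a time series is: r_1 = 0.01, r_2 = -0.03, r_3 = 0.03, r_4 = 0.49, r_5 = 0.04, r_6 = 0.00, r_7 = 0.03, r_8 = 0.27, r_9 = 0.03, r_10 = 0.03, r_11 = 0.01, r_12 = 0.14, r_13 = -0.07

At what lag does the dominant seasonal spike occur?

The largest autocorrelation is r_4 = 0.49, with a weaker echo at lag 8 (0.27); the remaining lags stay at or below 0.14.
The dominant spike at lag 4 indicates a seasonal period of 4.

4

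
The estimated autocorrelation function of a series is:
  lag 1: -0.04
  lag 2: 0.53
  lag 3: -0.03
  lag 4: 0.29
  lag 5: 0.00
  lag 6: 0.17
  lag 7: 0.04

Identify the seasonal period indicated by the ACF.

The largest autocorrelation is r_2 = 0.53, with weaker echoes at lags 4 (0.29) and 6 (0.17); the remaining lags stay at or below 0.04.
The dominant spike at lag 2 indicates a seasonal period of 2.

2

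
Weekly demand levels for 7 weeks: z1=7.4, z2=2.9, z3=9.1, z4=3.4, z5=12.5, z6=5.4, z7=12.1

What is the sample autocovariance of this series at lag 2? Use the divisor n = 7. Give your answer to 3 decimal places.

Mean z̄ = (7.4 + 2.9 + 9.1 + 3.4 + 12.5 + 5.4 + 12.1)/7 = 7.5429
Deviations: -0.1429, -4.6429, 1.5571, -4.1429, 4.9571, -2.1429, 4.5571
Σ_{t=1}^{5}(z_t−z̄)(z_{t+2}−z̄) = 58.1992
γ_2 = 58.1992 / 7 = 8.314

8.314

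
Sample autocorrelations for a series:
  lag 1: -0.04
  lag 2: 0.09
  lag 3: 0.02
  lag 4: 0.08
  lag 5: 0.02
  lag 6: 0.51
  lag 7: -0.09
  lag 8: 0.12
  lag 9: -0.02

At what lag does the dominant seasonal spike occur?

6

The largest autocorrelation is r_6 = 0.51; the remaining lags stay at or below 0.12.
The dominant spike at lag 6 indicates a seasonal period of 6.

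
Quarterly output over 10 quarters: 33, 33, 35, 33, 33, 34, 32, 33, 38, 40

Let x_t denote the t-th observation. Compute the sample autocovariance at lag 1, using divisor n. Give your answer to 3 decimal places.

2.224

Mean x̄ = (33 + 33 + 35 + 33 + 33 + 34 + 32 + 33 + 38 + 40)/10 = 34.4000
Σ_{t=1}^{9}(x_t−x̄)(x_{t+1}−x̄) = 22.2400
γ_1 = 22.2400 / 10 = 2.224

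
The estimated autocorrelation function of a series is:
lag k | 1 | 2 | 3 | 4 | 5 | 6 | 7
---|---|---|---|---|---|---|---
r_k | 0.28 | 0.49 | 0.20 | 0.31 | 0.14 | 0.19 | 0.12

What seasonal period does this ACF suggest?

2

The largest autocorrelation is r_2 = 0.49, with a weaker echo at lag 4 (0.31); the remaining lags stay at or below 0.28.
The dominant spike at lag 2 indicates a seasonal period of 2.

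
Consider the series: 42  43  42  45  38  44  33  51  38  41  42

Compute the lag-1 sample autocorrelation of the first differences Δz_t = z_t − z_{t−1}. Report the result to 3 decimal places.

First differences Δz: 1, -1, 3, -7, 6, -11, 18, -13, 3, 1
Mean of differences = 0.0000
Numerator Σ(Δz_t−Δz̄)(Δz_{t+1}−Δz̄) = -601.0000
Denominator Σ(Δz_t−Δz̄)² = 720.0000
r_1(Δz) = -601.0000 / 720.0000 = -0.835

-0.835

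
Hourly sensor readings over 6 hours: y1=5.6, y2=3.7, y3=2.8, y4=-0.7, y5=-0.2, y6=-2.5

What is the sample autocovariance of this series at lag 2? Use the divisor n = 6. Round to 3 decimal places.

Mean ȳ = (5.6 + 3.7 + 2.8 − 0.7 − 0.2 − 2.5)/6 = 1.4500
Deviations: 4.1500, 2.2500, 1.3500, -2.1500, -1.6500, -3.9500
Σ_{t=1}^{4}(y_t−ȳ)(y_{t+2}−ȳ) = 7.0300
γ_2 = 7.0300 / 6 = 1.172

1.172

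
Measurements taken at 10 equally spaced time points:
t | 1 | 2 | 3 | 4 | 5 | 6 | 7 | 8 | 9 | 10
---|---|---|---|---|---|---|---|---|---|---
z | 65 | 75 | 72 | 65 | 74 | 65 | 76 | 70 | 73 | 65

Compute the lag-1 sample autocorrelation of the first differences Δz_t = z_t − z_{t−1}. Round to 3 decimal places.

First differences Δz: 10, -3, -7, 9, -9, 11, -6, 3, -8
Mean of differences = 0.0000
Numerator Σ(Δz_t−Δz̄)(Δz_{t+1}−Δz̄) = -360.0000
Denominator Σ(Δz_t−Δz̄)² = 550.0000
r_1(Δz) = -360.0000 / 550.0000 = -0.655

-0.655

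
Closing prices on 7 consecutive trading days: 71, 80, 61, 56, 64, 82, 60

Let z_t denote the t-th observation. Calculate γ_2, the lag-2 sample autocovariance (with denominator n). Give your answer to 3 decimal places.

-39.962

Mean z̄ = (71 + 80 + 61 + 56 + 64 + 82 + 60)/7 = 67.7143
Deviations: 3.2857, 12.2857, -6.7143, -11.7143, -3.7143, 14.2857, -7.7143
Σ_{t=1}^{5}(z_t−z̄)(z_{t+2}−z̄) = -279.7347
γ_2 = -279.7347 / 7 = -39.962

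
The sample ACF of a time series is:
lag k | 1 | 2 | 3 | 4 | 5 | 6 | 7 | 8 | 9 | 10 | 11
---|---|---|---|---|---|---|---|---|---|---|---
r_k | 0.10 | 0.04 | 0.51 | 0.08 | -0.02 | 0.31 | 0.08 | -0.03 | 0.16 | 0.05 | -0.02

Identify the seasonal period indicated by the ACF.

The largest autocorrelation is r_3 = 0.51, with weaker echoes at lags 6 (0.31) and 9 (0.16); the remaining lags stay at or below 0.10.
The dominant spike at lag 3 indicates a seasonal period of 3.

3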